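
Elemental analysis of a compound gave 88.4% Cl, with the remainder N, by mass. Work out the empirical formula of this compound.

Assume 100 g: 88.4 g Cl, 11.6 g N.
Cl: 88.4 g ÷ 35.45 g/mol = 2.494 mol
N: 11.6 g ÷ 14.01 g/mol = 0.828 mol
Smallest is N at 0.828 mol; normalising gives Cl 3.012, N 1.000
Ratio ≈ 3:1, so the empirical formula is Cl3N

Cl3N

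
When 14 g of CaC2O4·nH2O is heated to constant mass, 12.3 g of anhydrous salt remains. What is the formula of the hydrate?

Mass of water lost = 14 − 12.3 = 1.7 g → 1.7 / 18.02 = 0.09434 mol H2O
Molar mass of CaC2O4 = 128.10 g/mol → mol CaC2O4 = 12.3 / 128.10 = 0.09602
n = 0.09434 / 0.09602 = 0.98 ≈ 1 → CaC2O4·H2O

CaC2O4·H2O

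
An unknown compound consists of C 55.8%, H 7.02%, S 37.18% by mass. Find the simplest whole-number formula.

C4H6S

Assume 100 g: 55.8 g C, 7.02 g H, 37.18 g S.
C: 55.8 g ÷ 12.01 g/mol = 4.646 mol
H: 7.02 g ÷ 1.008 g/mol = 6.964 mol
S: 37.18 g ÷ 32.07 g/mol = 1.159 mol
Smallest is S at 1.159 mol; normalising gives C 4.008, H 6.007, S 1.000
→ C4H6S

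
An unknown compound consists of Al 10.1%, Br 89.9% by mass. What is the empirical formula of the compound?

AlBr3

Assume 100 g: 10.1 g Al, 89.9 g Br.
n(Al) = 10.1/26.98 = 0.3744, n(Br) = 89.9/79.90 = 1.125
Ratios (÷ 0.3744): Al 1.000, Br 3.006
Ratio ≈ 1:3, so the empirical formula is AlBr3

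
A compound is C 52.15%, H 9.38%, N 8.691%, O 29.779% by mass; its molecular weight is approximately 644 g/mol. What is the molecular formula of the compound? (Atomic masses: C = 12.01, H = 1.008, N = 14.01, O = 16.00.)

Assume 100 g: 52.15 g C, 9.38 g H, 8.691 g N, 29.779 g O.
n(C) = 52.15/12.01 = 4.342, n(H) = 9.38/1.008 = 9.306, n(N) = 8.691/14.01 = 0.6203, n(O) = 29.779/16.00 = 1.861
Smallest is N at 0.6203 mol; normalising gives C 7.000, H 15.001, N 1.000, O 3.000
Ratio ≈ 7:15:1:3, so the empirical formula is C7H15NO3
Empirical-formula mass = 161.20 g/mol
n = 644 / 161.20 = 4.00 ≈ 4
Molecular formula = (C7H15NO3)×4 = C28H60N4O12

C28H60N4O12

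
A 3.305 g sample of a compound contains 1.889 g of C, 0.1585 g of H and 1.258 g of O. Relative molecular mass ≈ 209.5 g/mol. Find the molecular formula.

C10H10O5

Moles — C: 1.889 / 12.01 = 0.1573 mol; H: 0.1585 / 1.008 = 0.1572 mol; O: 1.258 / 16.00 = 0.07863 mol
Smallest is O at 0.07863 mol; normalising gives C 2.000, H 2.000, O 1.000
Ratio ≈ 2:2:1, so the empirical formula is C2H2O
Empirical-formula mass = 42.04 g/mol
n = 209.5 / 42.04 = 4.98 ≈ 5
Molecular formula = (C2H2O)×5 = C10H10O5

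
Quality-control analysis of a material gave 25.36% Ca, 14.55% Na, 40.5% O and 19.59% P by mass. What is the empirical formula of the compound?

CaNaO4P

Assume 100 g: 25.36 g Ca, 14.55 g Na, 40.5 g O, 19.59 g P.
Moles — Ca: 25.36 / 40.08 = 0.6327 mol; Na: 14.55 / 22.99 = 0.6329 mol; O: 40.5 / 16.00 = 2.531 mol; P: 19.59 / 30.97 = 0.6325 mol
Ratios (÷ 0.6325): Ca 1.000, Na 1.001, O 4.002, P 1.000
Ratio ≈ 1:1:4:1, so the empirical formula is CaNaO4P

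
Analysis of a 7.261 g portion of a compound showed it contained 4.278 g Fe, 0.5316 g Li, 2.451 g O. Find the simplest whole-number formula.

n(Fe) = 4.278/55.85 = 0.0766, n(Li) = 0.5316/6.94 = 0.0766, n(O) = 2.451/16.00 = 0.1532
Smallest is Fe at 0.0766 mol; normalising gives Fe 1.000, Li 1.000, O 2.000
≈ 1:1:2 → FeLiO2

FeLiO2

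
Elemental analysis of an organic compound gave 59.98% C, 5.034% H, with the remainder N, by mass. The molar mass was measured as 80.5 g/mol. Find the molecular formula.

C4H4N2

Assume 100 g: 59.98 g C, 5.034 g H, 34.986 g N.
C: 59.98 g ÷ 12.01 g/mol = 4.994 mol
H: 5.034 g ÷ 1.008 g/mol = 4.994 mol
N: 34.986 g ÷ 14.01 g/mol = 2.497 mol
Ratios (÷ 2.497): C 2.000, H 2.000, N 1.000
≈ 2:2:1 → C2H2N
Empirical-formula mass = 40.05 g/mol
n = 80.5 / 40.05 = 2.01 ≈ 2
Molecular formula = (C2H2N)×2 = C4H4N2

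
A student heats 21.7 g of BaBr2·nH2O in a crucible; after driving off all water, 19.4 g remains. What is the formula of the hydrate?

BaBr2·2H2O

Mass of water lost = 21.7 − 19.4 = 2.3 g → 2.3 / 18.02 = 0.1276 mol H2O
Molar mass of BaBr2 = 297.13 g/mol → mol BaBr2 = 19.4 / 297.13 = 0.06529
n = 0.1276 / 0.06529 = 1.95 ≈ 2 → BaBr2·2H2O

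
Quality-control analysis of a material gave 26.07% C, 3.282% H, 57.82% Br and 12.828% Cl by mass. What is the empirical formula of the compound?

Assume 100 g: 26.07 g C, 3.282 g H, 57.82 g Br, 12.828 g Cl.
C: 26.07 g ÷ 12.01 g/mol = 2.171 mol
H: 3.282 g ÷ 1.008 g/mol = 3.256 mol
Br: 57.82 g ÷ 79.90 g/mol = 0.7237 mol
Cl: 12.828 g ÷ 35.45 g/mol = 0.3619 mol
Ratios (÷ 0.3619): C 5.999, H 8.998, Br 2.000, Cl 1.000
→ C6H9Br2Cl

C6H9Br2Cl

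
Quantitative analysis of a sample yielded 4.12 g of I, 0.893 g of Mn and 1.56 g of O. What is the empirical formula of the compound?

n(I) = 4.12/126.90 = 0.03247, n(Mn) = 0.893/54.94 = 0.01625, n(O) = 1.56/16.00 = 0.0975
Divide by the smallest (0.01625 mol Mn): I 1.997, Mn 1.000, O 5.998
Ratio ≈ 2:1:6, so the empirical formula is I2MnO6

I2MnO6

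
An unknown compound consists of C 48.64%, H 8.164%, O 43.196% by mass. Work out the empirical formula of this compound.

Assume 100 g: 48.64 g C, 8.164 g H, 43.196 g O.
Moles — C: 48.64 / 12.01 = 4.05 mol; H: 8.164 / 1.008 = 8.099 mol; O: 43.196 / 16.00 = 2.7 mol
Ratios (÷ 2.7): C 1.500, H 3.000, O 1.000
Scaling by 2: C 3.00, H 6.00, O 2.00 → C3H6O2

C3H6O2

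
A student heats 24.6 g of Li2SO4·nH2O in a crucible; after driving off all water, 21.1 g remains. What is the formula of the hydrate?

Li2SO4·H2O

Mass of water lost = 24.6 − 21.1 = 3.5 g → 3.5 / 18.02 = 0.1942 mol H2O
Molar mass of Li2SO4 = 109.95 g/mol → mol Li2SO4 = 21.1 / 109.95 = 0.1919
n = 0.1942 / 0.1919 = 1.01 ≈ 1 → Li2SO4·H2O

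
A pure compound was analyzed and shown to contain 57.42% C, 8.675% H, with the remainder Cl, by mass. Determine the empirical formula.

C5H9Cl

Assume 100 g: 57.42 g C, 8.675 g H, 33.905 g Cl.
Moles — C: 57.42 / 12.01 = 4.781 mol; H: 8.675 / 1.008 = 8.606 mol; Cl: 33.905 / 35.45 = 0.9564 mol
Smallest is Cl at 0.9564 mol; normalising gives C 4.999, H 8.998, Cl 1.000
→ C5H9Cl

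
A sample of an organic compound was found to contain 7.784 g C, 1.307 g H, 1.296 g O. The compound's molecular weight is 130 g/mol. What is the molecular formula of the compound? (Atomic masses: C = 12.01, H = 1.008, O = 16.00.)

C: 7.784 g ÷ 12.01 g/mol = 0.6481 mol
H: 1.307 g ÷ 1.008 g/mol = 1.297 mol
O: 1.296 g ÷ 16.00 g/mol = 0.081 mol
Smallest is O at 0.081 mol; normalising gives C 8.002, H 16.008, O 1.000
→ C8H16O
Empirical-formula mass = 128.21 g/mol
n = 130 / 128.21 = 1.01 ≈ 1
Molecular formula = empirical formula = C8H16O

C8H16O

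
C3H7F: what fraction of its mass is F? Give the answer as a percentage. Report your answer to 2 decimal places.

Molar mass = 3(12.01) + 7(1.008) + 1(19.00) = 62.086 g/mol
Mass of F per mole = 1 × 19.00 = 19.000 g
% F = 19.000 / 62.086 × 100 = 30.60%

30.60%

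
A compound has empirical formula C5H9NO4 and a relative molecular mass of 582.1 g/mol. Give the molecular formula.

Empirical-formula mass = 147.13 g/mol
n = 582.1 / 147.13 = 3.96 ≈ 4
Molecular formula = (C5H9NO4)4 = C20H36N4O16

C20H36N4O16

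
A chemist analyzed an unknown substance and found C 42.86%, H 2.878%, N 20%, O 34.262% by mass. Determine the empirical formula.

Assume 100 g: 42.86 g C, 2.878 g H, 20 g N, 34.262 g O.
C: 42.86 g ÷ 12.01 g/mol = 3.569 mol
H: 2.878 g ÷ 1.008 g/mol = 2.855 mol
N: 20 g ÷ 14.01 g/mol = 1.428 mol
O: 34.262 g ÷ 16.00 g/mol = 2.141 mol
Smallest is N at 1.428 mol; normalising gives C 2.500, H 2.000, N 1.000, O 1.500
Scaling by 2: C 5.00, H 4.00, N 2.00, O 3.00 → C5H4N2O3

C5H4N2O3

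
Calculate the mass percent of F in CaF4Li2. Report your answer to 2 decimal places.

Molar mass = 1(40.08) + 4(19.00) + 2(6.94) = 129.960 g/mol
Mass of F per mole = 4 × 19.00 = 76.000 g
% F = 76.000 / 129.960 × 100 = 58.48%

58.48%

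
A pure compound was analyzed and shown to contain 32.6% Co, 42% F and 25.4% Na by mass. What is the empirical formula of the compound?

Assume 100 g: 32.6 g Co, 42 g F, 25.4 g Na.
Moles — Co: 32.6 / 58.93 = 0.5532 mol; F: 42 / 19.00 = 2.211 mol; Na: 25.4 / 22.99 = 1.105 mol
Divide by the smallest (0.5532 mol Co): Co 1.000, F 3.996, Na 1.997
Ratio ≈ 1:4:2, so the empirical formula is CoF4Na2

CoF4Na2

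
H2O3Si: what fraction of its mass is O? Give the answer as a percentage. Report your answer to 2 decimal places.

Molar mass = 2(1.008) + 3(16.00) + 1(28.09) = 78.106 g/mol
Mass of O per mole = 3 × 16.00 = 48.000 g
% O = 48.000 / 78.106 × 100 = 61.45%

61.45%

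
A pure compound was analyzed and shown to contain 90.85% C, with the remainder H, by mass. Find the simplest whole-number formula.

C5H6

Assume 100 g: 90.85 g C, 9.15 g H.
C: 90.85 g ÷ 12.01 g/mol = 7.565 mol
H: 9.15 g ÷ 1.008 g/mol = 9.077 mol
Smallest is C at 7.565 mol; normalising gives C 1.000, H 1.200
Multiply by 5: C 5.00, H 6.00 → C5H6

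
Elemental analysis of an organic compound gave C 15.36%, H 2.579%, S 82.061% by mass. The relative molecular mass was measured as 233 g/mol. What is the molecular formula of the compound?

Assume 100 g: 15.36 g C, 2.579 g H, 82.061 g S.
C: 15.36 g ÷ 12.01 g/mol = 1.279 mol
H: 2.579 g ÷ 1.008 g/mol = 2.559 mol
S: 82.061 g ÷ 32.07 g/mol = 2.559 mol
Ratios (÷ 1.279): C 1.000, H 2.001, S 2.001
Ratio ≈ 1:2:2, so the empirical formula is CH2S2
Empirical-formula mass = 78.17 g/mol
n = 233 / 78.17 = 2.98 ≈ 3
Molecular formula = (CH2S2)×3 = C3H6S6

C3H6S6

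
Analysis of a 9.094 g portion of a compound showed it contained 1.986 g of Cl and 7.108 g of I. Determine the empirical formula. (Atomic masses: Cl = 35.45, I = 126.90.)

ClI

Cl: 1.986 g ÷ 35.45 g/mol = 0.05602 mol
I: 7.108 g ÷ 126.90 g/mol = 0.05601 mol
Divide by the smallest (0.05601 mol I): Cl 1.000, I 1.000
Ratio ≈ 1:1, so the empirical formula is ClI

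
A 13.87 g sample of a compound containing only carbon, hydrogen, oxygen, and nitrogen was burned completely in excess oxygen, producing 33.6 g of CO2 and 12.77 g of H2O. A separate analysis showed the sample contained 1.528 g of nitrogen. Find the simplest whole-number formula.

C7H13NO

mol C = 33.6 / 44.01 = 0.7635; mass C = 0.7635 × 12.01 = 9.169 g
mol H = 2 × (12.77 / 18.02) = 1.417; mass H = 1.417 × 1.008 = 1.429 g
mol N = 1.528 / 14.01 = 0.1091
mass O = 13.87 − (12.13) = 1.744 g → mol O = 0.1090
Ratios (÷ 0.109): C 7.004, H 13.002, N 1.001, O 1.000
→ C7H13NO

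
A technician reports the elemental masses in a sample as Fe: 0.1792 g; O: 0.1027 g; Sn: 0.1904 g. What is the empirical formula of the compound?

Fe: 0.1792 g ÷ 55.85 g/mol = 0.003209 mol
O: 0.1027 g ÷ 16.00 g/mol = 0.006419 mol
Sn: 0.1904 g ÷ 118.71 g/mol = 0.001604 mol
Ratios (÷ 0.001604): Fe 2.000, O 4.002, Sn 1.000
Ratio ≈ 2:4:1, so the empirical formula is Fe2O4Sn

Fe2O4Sn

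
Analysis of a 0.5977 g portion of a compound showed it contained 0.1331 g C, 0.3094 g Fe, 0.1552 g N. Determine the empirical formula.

C: 0.1331 g ÷ 12.01 g/mol = 0.01108 mol
Fe: 0.3094 g ÷ 55.85 g/mol = 0.00554 mol
N: 0.1552 g ÷ 14.01 g/mol = 0.01108 mol
Ratios (÷ 0.00554): C 2.000, Fe 1.000, N 2.000
→ C2FeN2

C2FeN2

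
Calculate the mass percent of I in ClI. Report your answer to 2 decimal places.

Molar mass = 1(35.45) + 1(126.90) = 162.350 g/mol
Mass of I per mole = 1 × 126.90 = 126.900 g
% I = 126.900 / 162.350 × 100 = 78.16%

78.16%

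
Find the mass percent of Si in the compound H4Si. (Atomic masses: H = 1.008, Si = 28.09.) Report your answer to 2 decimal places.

Molar mass = 4(1.008) + 1(28.09) = 32.122 g/mol
Mass of Si per mole = 1 × 28.09 = 28.090 g
% Si = 28.090 / 32.122 × 100 = 87.45%

87.45%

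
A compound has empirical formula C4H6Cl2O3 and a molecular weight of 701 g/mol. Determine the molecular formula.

C16H24Cl8O12

Empirical-formula mass = 172.99 g/mol
n = 701 / 172.99 = 4.05 ≈ 4
Molecular formula = (C4H6Cl2O3)4 = C16H24Cl8O12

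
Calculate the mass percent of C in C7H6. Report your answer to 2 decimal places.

93.29%

Molar mass = 7(12.01) + 6(1.008) = 90.118 g/mol
Mass of C per mole = 7 × 12.01 = 84.070 g
% C = 84.070 / 90.118 × 100 = 93.29%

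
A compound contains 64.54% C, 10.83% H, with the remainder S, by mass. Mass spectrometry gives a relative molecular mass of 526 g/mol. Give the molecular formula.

C28H56S4

Assume 100 g: 64.54 g C, 10.83 g H, 24.63 g S.
n(C) = 64.54/12.01 = 5.374, n(H) = 10.83/1.008 = 10.74, n(S) = 24.63/32.07 = 0.768
Divide by the smallest (0.768 mol S): C 6.997, H 13.990, S 1.000
≈ 7:14:1 → C7H14S
Empirical-formula mass = 130.25 g/mol
n = 526 / 130.25 = 4.04 ≈ 4
Molecular formula = (C7H14S)×4 = C28H56S4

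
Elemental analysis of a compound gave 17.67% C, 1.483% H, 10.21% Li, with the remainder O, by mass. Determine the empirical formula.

CHLiO3

Assume 100 g: 17.67 g C, 1.483 g H, 10.21 g Li, 70.637 g O.
n(C) = 17.67/12.01 = 1.471, n(H) = 1.483/1.008 = 1.471, n(Li) = 10.21/6.94 = 1.471, n(O) = 70.637/16.00 = 4.415
Divide by the smallest (1.471 mol Li): C 1.000, H 1.000, Li 1.000, O 3.001
Ratio ≈ 1:1:1:3, so the empirical formula is CHLiO3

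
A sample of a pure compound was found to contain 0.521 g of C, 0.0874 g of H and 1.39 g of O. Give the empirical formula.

Moles — C: 0.521 / 12.01 = 0.04338 mol; H: 0.0874 / 1.008 = 0.08671 mol; O: 1.39 / 16.00 = 0.08687 mol
Smallest is C at 0.04338 mol; normalising gives C 1.000, H 1.999, O 2.003
≈ 1:2:2 → CH2O2

CH2O2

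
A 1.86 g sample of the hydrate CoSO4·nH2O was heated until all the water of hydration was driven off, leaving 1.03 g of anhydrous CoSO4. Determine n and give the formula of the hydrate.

CoSO4·7H2O

Mass of water lost = 1.86 − 1.03 = 0.83 g → 0.83 / 18.02 = 0.04606 mol H2O
Molar mass of CoSO4 = 155.00 g/mol → mol CoSO4 = 1.03 / 155.00 = 0.006645
n = 0.04606 / 0.006645 = 6.93 ≈ 7 → CoSO4·7H2O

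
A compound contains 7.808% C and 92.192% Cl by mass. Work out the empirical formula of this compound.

Assume 100 g: 7.808 g C, 92.192 g Cl.
C: 7.808 g ÷ 12.01 g/mol = 0.6501 mol
Cl: 92.192 g ÷ 35.45 g/mol = 2.601 mol
Smallest is C at 0.6501 mol; normalising gives C 1.000, Cl 4.000
≈ 1:4 → CCl4

CCl4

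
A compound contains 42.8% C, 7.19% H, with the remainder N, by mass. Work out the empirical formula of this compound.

CH2N

Assume 100 g: 42.8 g C, 7.19 g H, 50.01 g N.
n(C) = 42.8/12.01 = 3.564, n(H) = 7.19/1.008 = 7.133, n(N) = 50.01/14.01 = 3.57
Smallest is C at 3.564 mol; normalising gives C 1.000, H 2.002, N 1.002
→ CH2N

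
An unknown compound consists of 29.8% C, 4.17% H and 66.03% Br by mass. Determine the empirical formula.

Assume 100 g: 29.8 g C, 4.17 g H, 66.03 g Br.
n(C) = 29.8/12.01 = 2.481, n(H) = 4.17/1.008 = 4.137, n(Br) = 66.03/79.90 = 0.8264
Ratios (÷ 0.8264): C 3.002, H 5.006, Br 1.000
Ratio ≈ 3:5:1, so the empirical formula is C3H5Br

C3H5Br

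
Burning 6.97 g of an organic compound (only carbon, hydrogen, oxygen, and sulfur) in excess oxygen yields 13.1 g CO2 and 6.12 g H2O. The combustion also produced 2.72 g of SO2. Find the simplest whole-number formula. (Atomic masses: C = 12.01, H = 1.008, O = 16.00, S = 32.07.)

mol C = 13.1 / 44.01 = 0.2977; mass C = 0.2977 × 12.01 = 3.575 g
mol H = 2 × (6.12 / 18.02) = 0.6792; mass H = 0.6792 × 1.008 = 0.6847 g
mol S = 2.72 / 64.07 = 0.04245; mass S = 1.361 g
mass O = 6.97 − (5.621) = 1.349 g → mol O = 0.08431
Smallest is S at 0.04245 mol; normalising gives C 7.011, H 16.000, O 1.986, S 1.000
≈ 7:16:2:1 → C7H16O2S

C7H16O2S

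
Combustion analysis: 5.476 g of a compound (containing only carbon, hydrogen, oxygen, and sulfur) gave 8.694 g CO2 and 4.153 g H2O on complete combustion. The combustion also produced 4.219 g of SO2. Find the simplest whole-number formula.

mol C = 8.694 / 44.01 = 0.1975; mass C = 0.1975 × 12.01 = 2.373 g
mol H = 2 × (4.153 / 18.02) = 0.4609; mass H = 0.4609 × 1.008 = 0.4646 g
mol S = 4.219 / 64.07 = 0.06585; mass S = 2.112 g
mass O = 5.476 − (4.949) = 0.5270 g → mol O = 0.03294
Ratios (÷ 0.03294): C 5.997, H 13.993, O 1.000, S 1.999
≈ 6:14:1:2 → C6H14OS2

C6H14OS2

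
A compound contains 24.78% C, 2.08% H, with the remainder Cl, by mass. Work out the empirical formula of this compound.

Assume 100 g: 24.78 g C, 2.08 g H, 73.14 g Cl.
C: 24.78 g ÷ 12.01 g/mol = 2.063 mol
H: 2.08 g ÷ 1.008 g/mol = 2.063 mol
Cl: 73.14 g ÷ 35.45 g/mol = 2.063 mol
Divide by the smallest (2.063 mol Cl): C 1.000, H 1.000, Cl 1.000
≈ 1:1:1 → CHCl

CHCl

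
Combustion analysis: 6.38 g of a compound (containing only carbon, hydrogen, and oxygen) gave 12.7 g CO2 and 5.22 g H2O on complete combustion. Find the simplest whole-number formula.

mol C = 12.7 / 44.01 = 0.2886; mass C = 0.2886 × 12.01 = 3.466 g
mol H = 2 × (5.22 / 18.02) = 0.5794; mass H = 0.5794 × 1.008 = 0.5840 g
mass O = 6.38 − (4.050) = 2.330 g → mol O = 0.1456
Divide by the smallest (0.1456 mol O): C 1.981, H 3.978, O 1.000
≈ 2:4:1 → C2H4O

C2H4O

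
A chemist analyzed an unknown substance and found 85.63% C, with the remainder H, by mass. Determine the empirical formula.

Assume 100 g: 85.63 g C, 14.37 g H.
n(C) = 85.63/12.01 = 7.13, n(H) = 14.37/1.008 = 14.26
Divide by the smallest (7.13 mol C): C 1.000, H 1.999
→ CH2

CH2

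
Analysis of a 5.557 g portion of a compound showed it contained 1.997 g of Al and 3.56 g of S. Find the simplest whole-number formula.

Moles — Al: 1.997 / 26.98 = 0.07402 mol; S: 3.56 / 32.07 = 0.111 mol
Divide by the smallest (0.07402 mol Al): Al 1.000, S 1.500
Scaling by 2: Al 2.00, S 3.00 → Al2S3

Al2S3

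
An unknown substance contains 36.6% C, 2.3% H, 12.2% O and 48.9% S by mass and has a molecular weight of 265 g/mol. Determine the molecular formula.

C8H6O2S4

Assume 100 g: 36.6 g C, 2.3 g H, 12.2 g O, 48.9 g S.
Moles — C: 36.6 / 12.01 = 3.047 mol; H: 2.3 / 1.008 = 2.282 mol; O: 12.2 / 16.00 = 0.7625 mol; S: 48.9 / 32.07 = 1.525 mol
Smallest is O at 0.7625 mol; normalising gives C 3.997, H 2.992, O 1.000, S 2.000
→ C4H3OS2
Empirical-formula mass = 131.20 g/mol
n = 265 / 131.20 = 2.02 ≈ 2
Molecular formula = (C4H3OS2)×2 = C8H6O2S4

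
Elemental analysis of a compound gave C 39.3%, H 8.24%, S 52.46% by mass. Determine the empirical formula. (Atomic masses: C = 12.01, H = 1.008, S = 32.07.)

C2H5S

Assume 100 g: 39.3 g C, 8.24 g H, 52.46 g S.
n(C) = 39.3/12.01 = 3.272, n(H) = 8.24/1.008 = 8.175, n(S) = 52.46/32.07 = 1.636
Divide by the smallest (1.636 mol S): C 2.000, H 4.997, S 1.000
→ C2H5S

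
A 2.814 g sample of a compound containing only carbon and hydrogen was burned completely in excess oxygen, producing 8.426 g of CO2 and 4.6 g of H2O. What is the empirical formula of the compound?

mol C = 8.426 / 44.01 = 0.1915; mass C = 0.1915 × 12.01 = 2.299 g
mol H = 2 × (4.6 / 18.02) = 0.5105; mass H = 0.5105 × 1.008 = 0.5146 g
Ratios (÷ 0.1915): C 1.000, H 2.667
Scaling by 3: C 3.00, H 8.00 → C3H8

C3H8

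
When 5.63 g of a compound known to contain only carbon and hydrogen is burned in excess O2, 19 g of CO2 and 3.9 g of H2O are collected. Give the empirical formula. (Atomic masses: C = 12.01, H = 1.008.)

mol C = 19 / 44.01 = 0.4317; mass C = 0.4317 × 12.01 = 5.185 g
mol H = 2 × (3.9 / 18.02) = 0.4329; mass H = 0.4329 × 1.008 = 0.4363 g
Smallest is C at 0.4317 mol; normalising gives C 1.000, H 1.003
≈ 1:1 → CH

CH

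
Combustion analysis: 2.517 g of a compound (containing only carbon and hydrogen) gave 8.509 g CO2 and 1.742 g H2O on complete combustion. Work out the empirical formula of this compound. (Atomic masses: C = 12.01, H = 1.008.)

CH

mol C = 8.509 / 44.01 = 0.1933; mass C = 0.1933 × 12.01 = 2.322 g
mol H = 2 × (1.742 / 18.02) = 0.1933; mass H = 0.1933 × 1.008 = 0.1949 g
Divide by the smallest (0.1933 mol H): C 1.000, H 1.000
≈ 1:1 → CH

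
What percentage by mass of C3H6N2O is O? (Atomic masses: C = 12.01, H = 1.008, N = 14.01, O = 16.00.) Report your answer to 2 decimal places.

Molar mass = 3(12.01) + 6(1.008) + 2(14.01) + 1(16.00) = 86.098 g/mol
Mass of O per mole = 1 × 16.00 = 16.000 g
% O = 16.000 / 86.098 × 100 = 18.58%

18.58%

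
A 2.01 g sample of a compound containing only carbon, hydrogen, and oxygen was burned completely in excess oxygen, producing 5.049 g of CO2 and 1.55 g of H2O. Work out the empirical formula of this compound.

C4H6O

mol C = 5.049 / 44.01 = 0.1147; mass C = 0.1147 × 12.01 = 1.378 g
mol H = 2 × (1.55 / 18.02) = 0.1720; mass H = 0.1720 × 1.008 = 0.1734 g
mass O = 2.01 − (1.551) = 0.4588 g → mol O = 0.02867
Divide by the smallest (0.02867 mol O): C 4.001, H 6.000, O 1.000
Ratio ≈ 4:6:1, so the empirical formula is C4H6O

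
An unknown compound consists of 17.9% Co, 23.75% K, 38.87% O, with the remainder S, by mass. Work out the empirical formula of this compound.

CoK2O8S2

Assume 100 g: 17.9 g Co, 23.75 g K, 38.87 g O, 19.48 g S.
Moles — Co: 17.9 / 58.93 = 0.3038 mol; K: 23.75 / 39.10 = 0.6074 mol; O: 38.87 / 16.00 = 2.429 mol; S: 19.48 / 32.07 = 0.6074 mol
Smallest is Co at 0.3038 mol; normalising gives Co 1.000, K 2.000, O 7.998, S 2.000
≈ 1:2:8:2 → CoK2O8S2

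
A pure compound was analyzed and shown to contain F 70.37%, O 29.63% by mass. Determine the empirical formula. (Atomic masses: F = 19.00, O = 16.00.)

F2O

Assume 100 g: 70.37 g F, 29.63 g O.
n(F) = 70.37/19.00 = 3.704, n(O) = 29.63/16.00 = 1.852
Divide by the smallest (1.852 mol O): F 2.000, O 1.000
→ F2O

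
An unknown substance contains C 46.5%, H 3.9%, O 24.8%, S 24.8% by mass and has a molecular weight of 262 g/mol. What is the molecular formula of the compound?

Assume 100 g: 46.5 g C, 3.9 g H, 24.8 g O, 24.8 g S.
C: 46.5 g ÷ 12.01 g/mol = 3.872 mol
H: 3.9 g ÷ 1.008 g/mol = 3.869 mol
O: 24.8 g ÷ 16.00 g/mol = 1.55 mol
S: 24.8 g ÷ 32.07 g/mol = 0.7733 mol
Divide by the smallest (0.7733 mol S): C 5.007, H 5.003, O 2.004, S 1.000
≈ 5:5:2:1 → C5H5O2S
Empirical-formula mass = 129.16 g/mol
n = 262 / 129.16 = 2.03 ≈ 2
Molecular formula = (C5H5O2S)×2 = C10H10O4S2

C10H10O4S2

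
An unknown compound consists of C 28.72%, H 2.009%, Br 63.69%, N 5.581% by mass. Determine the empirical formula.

Assume 100 g: 28.72 g C, 2.009 g H, 63.69 g Br, 5.581 g N.
n(C) = 28.72/12.01 = 2.391, n(H) = 2.009/1.008 = 1.993, n(Br) = 63.69/79.90 = 0.7971, n(N) = 5.581/14.01 = 0.3984
Ratios (÷ 0.3984): C 6.003, H 5.003, Br 2.001, N 1.000
Ratio ≈ 6:5:2:1, so the empirical formula is C6H5Br2N

C6H5Br2N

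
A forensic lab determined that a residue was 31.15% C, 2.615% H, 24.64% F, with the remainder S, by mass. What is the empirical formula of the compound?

Assume 100 g: 31.15 g C, 2.615 g H, 24.64 g F, 41.595 g S.
n(C) = 31.15/12.01 = 2.594, n(H) = 2.615/1.008 = 2.594, n(F) = 24.64/19.00 = 1.297, n(S) = 41.595/32.07 = 1.297
Smallest is F at 1.297 mol; normalising gives C 2.000, H 2.000, F 1.000, S 1.000
≈ 2:2:1:1 → C2H2FS

C2H2FS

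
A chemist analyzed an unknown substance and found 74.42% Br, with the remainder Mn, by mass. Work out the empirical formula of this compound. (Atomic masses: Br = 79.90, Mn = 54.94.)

Assume 100 g: 74.42 g Br, 25.58 g Mn.
n(Br) = 74.42/79.90 = 0.9314, n(Mn) = 25.58/54.94 = 0.4656
Ratios (÷ 0.4656): Br 2.000, Mn 1.000
Ratio ≈ 2:1, so the empirical formula is Br2Mn

Br2Mn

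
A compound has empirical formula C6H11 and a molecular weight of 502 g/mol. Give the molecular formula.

C36H66

Empirical-formula mass = 83.15 g/mol
n = 502 / 83.15 = 6.04 ≈ 6
Molecular formula = (C6H11)6 = C36H66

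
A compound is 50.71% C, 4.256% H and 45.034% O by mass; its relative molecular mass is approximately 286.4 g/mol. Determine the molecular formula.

Assume 100 g: 50.71 g C, 4.256 g H, 45.034 g O.
Moles — C: 50.71 / 12.01 = 4.222 mol; H: 4.256 / 1.008 = 4.222 mol; O: 45.034 / 16.00 = 2.815 mol
Smallest is O at 2.815 mol; normalising gives C 1.500, H 1.500, O 1.000
Scaling by 2: C 3.00, H 3.00, O 2.00 → C3H3O2
Empirical-formula mass = 71.05 g/mol
n = 286.4 / 71.05 = 4.03 ≈ 4
Molecular formula = (C3H3O2)×4 = C12H12O8

C12H12O8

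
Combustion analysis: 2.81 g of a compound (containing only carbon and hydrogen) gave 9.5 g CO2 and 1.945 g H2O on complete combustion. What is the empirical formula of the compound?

CH

mol C = 9.5 / 44.01 = 0.2159; mass C = 0.2159 × 12.01 = 2.592 g
mol H = 2 × (1.945 / 18.02) = 0.2159; mass H = 0.2159 × 1.008 = 0.2176 g
Ratios (÷ 0.2159): C 1.000, H 1.000
→ CH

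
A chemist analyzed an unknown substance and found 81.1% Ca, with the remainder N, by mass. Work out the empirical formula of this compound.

Assume 100 g: 81.1 g Ca, 18.9 g N.
n(Ca) = 81.1/40.08 = 2.023, n(N) = 18.9/14.01 = 1.349
Smallest is N at 1.349 mol; normalising gives Ca 1.500, N 1.000
Scaling by 2: Ca 3.00, N 2.00 → Ca3N2

Ca3N2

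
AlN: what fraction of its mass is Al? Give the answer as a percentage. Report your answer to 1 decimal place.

Molar mass = 1(26.98) + 1(14.01) = 40.990 g/mol
Mass of Al per mole = 1 × 26.98 = 26.980 g
% Al = 26.980 / 40.990 × 100 = 65.8%

65.8%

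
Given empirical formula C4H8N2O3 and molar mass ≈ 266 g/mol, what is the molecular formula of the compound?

C8H16N4O6

Empirical-formula mass = 132.12 g/mol
n = 266 / 132.12 = 2.01 ≈ 2
Molecular formula = (C4H8N2O3)2 = C8H16N4O6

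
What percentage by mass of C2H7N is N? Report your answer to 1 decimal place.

31.1%

Molar mass = 2(12.01) + 7(1.008) + 1(14.01) = 45.086 g/mol
Mass of N per mole = 1 × 14.01 = 14.010 g
% N = 14.010 / 45.086 × 100 = 31.1%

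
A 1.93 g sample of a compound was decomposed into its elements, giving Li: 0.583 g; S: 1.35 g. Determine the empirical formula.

Li2S

n(Li) = 0.583/6.94 = 0.08401, n(S) = 1.35/32.07 = 0.0421
Divide by the smallest (0.0421 mol S): Li 1.996, S 1.000
Ratio ≈ 2:1, so the empirical formula is Li2S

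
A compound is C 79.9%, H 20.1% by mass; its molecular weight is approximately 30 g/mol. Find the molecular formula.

Assume 100 g: 79.9 g C, 20.1 g H.
n(C) = 79.9/12.01 = 6.653, n(H) = 20.1/1.008 = 19.94
Smallest is C at 6.653 mol; normalising gives C 1.000, H 2.997
≈ 1:3 → CH3
Empirical-formula mass = 15.03 g/mol
n = 30 / 15.03 = 2.00 ≈ 2
Molecular formula = (CH3)×2 = C2H6

C2H6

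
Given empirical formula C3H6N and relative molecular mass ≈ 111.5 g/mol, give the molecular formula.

C6H12N2

Empirical-formula mass = 56.09 g/mol
n = 111.5 / 56.09 = 1.99 ≈ 2
Molecular formula = (C3H6N)2 = C6H12N2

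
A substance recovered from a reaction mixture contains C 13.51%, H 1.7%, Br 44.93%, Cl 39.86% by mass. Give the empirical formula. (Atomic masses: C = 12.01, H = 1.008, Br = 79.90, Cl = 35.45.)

Assume 100 g: 13.51 g C, 1.7 g H, 44.93 g Br, 39.86 g Cl.
C: 13.51 g ÷ 12.01 g/mol = 1.125 mol
H: 1.7 g ÷ 1.008 g/mol = 1.687 mol
Br: 44.93 g ÷ 79.90 g/mol = 0.5623 mol
Cl: 39.86 g ÷ 35.45 g/mol = 1.124 mol
Divide by the smallest (0.5623 mol Br): C 2.000, H 2.999, Br 1.000, Cl 2.000
≈ 2:3:1:2 → C2H3BrCl2

C2H3BrCl2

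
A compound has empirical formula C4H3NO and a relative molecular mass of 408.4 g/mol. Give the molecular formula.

C20H15N5O5

Empirical-formula mass = 81.07 g/mol
n = 408.4 / 81.07 = 5.04 ≈ 5
Molecular formula = (C4H3NO)5 = C20H15N5O5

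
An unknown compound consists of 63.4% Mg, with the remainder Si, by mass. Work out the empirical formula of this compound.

Assume 100 g: 63.4 g Mg, 36.6 g Si.
Mg: 63.4 g ÷ 24.31 g/mol = 2.608 mol
Si: 36.6 g ÷ 28.09 g/mol = 1.303 mol
Smallest is Si at 1.303 mol; normalising gives Mg 2.002, Si 1.000
≈ 2:1 → Mg2Si

Mg2Si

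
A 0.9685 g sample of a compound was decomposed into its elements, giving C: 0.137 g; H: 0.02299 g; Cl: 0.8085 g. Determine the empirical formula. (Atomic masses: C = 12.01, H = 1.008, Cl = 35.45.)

CH2Cl2

Moles — C: 0.137 / 12.01 = 0.01141 mol; H: 0.02299 / 1.008 = 0.02281 mol; Cl: 0.8085 / 35.45 = 0.02281 mol
Divide by the smallest (0.01141 mol C): C 1.000, H 1.999, Cl 1.999
Ratio ≈ 1:2:2, so the empirical formula is CH2Cl2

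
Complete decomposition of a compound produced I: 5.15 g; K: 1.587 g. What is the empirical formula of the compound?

IK

n(I) = 5.15/126.90 = 0.04058, n(K) = 1.587/39.10 = 0.04059
Ratios (÷ 0.04058): I 1.000, K 1.000
Ratio ≈ 1:1, so the empirical formula is IK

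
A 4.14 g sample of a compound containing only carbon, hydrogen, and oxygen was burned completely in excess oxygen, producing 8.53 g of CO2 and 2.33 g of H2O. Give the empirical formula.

C6H8O3

mol C = 8.53 / 44.01 = 0.1938; mass C = 0.1938 × 12.01 = 2.328 g
mol H = 2 × (2.33 / 18.02) = 0.2586; mass H = 0.2586 × 1.008 = 0.2607 g
mass O = 4.14 − (2.588) = 1.552 g → mol O = 0.09697
Smallest is O at 0.09697 mol; normalising gives C 1.999, H 2.667, O 1.000
×3: C 6.00, H 8.00, O 3.00 → C6H8O3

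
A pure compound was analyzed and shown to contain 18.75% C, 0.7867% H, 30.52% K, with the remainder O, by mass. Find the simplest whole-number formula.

Assume 100 g: 18.75 g C, 0.7867 g H, 30.52 g K, 49.943 g O.
C: 18.75 g ÷ 12.01 g/mol = 1.561 mol
H: 0.7867 g ÷ 1.008 g/mol = 0.7805 mol
K: 30.52 g ÷ 39.10 g/mol = 0.7806 mol
O: 49.943 g ÷ 16.00 g/mol = 3.121 mol
Smallest is H at 0.7805 mol; normalising gives C 2.000, H 1.000, K 1.000, O 4.000
→ C2HKO4

C2HKO4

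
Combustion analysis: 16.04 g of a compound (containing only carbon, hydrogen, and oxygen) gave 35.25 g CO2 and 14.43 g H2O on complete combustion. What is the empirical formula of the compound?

C8H16O3

mol C = 35.25 / 44.01 = 0.8010; mass C = 0.8010 × 12.01 = 9.619 g
mol H = 2 × (14.43 / 18.02) = 1.602; mass H = 1.602 × 1.008 = 1.614 g
mass O = 16.04 − (11.23) = 4.806 g → mol O = 0.3004
Smallest is O at 0.3004 mol; normalising gives C 2.666, H 5.332, O 1.000
Multiply by 3: C 8.00, H 15.99, O 3.00 → C8H16O3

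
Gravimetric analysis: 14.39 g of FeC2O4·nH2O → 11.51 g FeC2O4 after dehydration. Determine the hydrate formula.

Mass of water lost = 14.39 − 11.51 = 2.88 g → 2.88 / 18.02 = 0.1598 mol H2O
Molar mass of FeC2O4 = 143.87 g/mol → mol FeC2O4 = 11.51 / 143.87 = 0.08
n = 0.1598 / 0.08 = 2.00 ≈ 2 → FeC2O4·2H2O

FeC2O4·2H2O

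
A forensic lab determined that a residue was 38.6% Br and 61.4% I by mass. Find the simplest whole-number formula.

BrI

Assume 100 g: 38.6 g Br, 61.4 g I.
n(Br) = 38.6/79.90 = 0.4831, n(I) = 61.4/126.90 = 0.4838
Divide by the smallest (0.4831 mol Br): Br 1.000, I 1.002
≈ 1:1 → BrI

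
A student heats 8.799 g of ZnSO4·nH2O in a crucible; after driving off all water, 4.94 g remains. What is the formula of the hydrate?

Mass of water lost = 8.799 − 4.94 = 3.859 g → 3.859 / 18.02 = 0.2142 mol H2O
Molar mass of ZnSO4 = 161.45 g/mol → mol ZnSO4 = 4.94 / 161.45 = 0.0306
n = 0.2142 / 0.0306 = 7.00 ≈ 7 → ZnSO4·7H2O

ZnSO4·7H2O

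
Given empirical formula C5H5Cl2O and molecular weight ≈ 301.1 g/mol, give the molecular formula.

Empirical-formula mass = 151.99 g/mol
n = 301.1 / 151.99 = 1.98 ≈ 2
Molecular formula = (C5H5Cl2O)2 = C10H10Cl4O2

C10H10Cl4O2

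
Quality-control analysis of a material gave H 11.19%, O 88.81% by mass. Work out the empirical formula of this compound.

H2O

Assume 100 g: 11.19 g H, 88.81 g O.
n(H) = 11.19/1.008 = 11.1, n(O) = 88.81/16.00 = 5.551
Ratios (÷ 5.551): H 2.000, O 1.000
Ratio ≈ 2:1, so the empirical formula is H2O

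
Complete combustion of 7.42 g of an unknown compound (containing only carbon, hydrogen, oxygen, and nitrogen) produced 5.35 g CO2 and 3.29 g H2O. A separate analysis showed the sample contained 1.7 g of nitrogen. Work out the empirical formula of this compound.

mol C = 5.35 / 44.01 = 0.1216; mass C = 0.1216 × 12.01 = 1.460 g
mol H = 2 × (3.29 / 18.02) = 0.3651; mass H = 0.3651 × 1.008 = 0.3681 g
mol N = 1.7 / 14.01 = 0.1213
mass O = 7.42 − (3.528) = 3.892 g → mol O = 0.2432
Smallest is N at 0.1213 mol; normalising gives C 1.002, H 3.009, N 1.000, O 2.005
≈ 1:3:1:2 → CH3NO2

CH3NO2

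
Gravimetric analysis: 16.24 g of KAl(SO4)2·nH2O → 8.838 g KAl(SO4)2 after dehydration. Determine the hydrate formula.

Mass of water lost = 16.24 − 8.838 = 7.402 g → 7.402 / 18.02 = 0.4108 mol H2O
Molar mass of KAl(SO4)2 = 258.22 g/mol → mol KAl(SO4)2 = 8.838 / 258.22 = 0.03423
n = 0.4108 / 0.03423 = 12.00 ≈ 12 → KAl(SO4)2·12H2O

KAl(SO4)2·12H2O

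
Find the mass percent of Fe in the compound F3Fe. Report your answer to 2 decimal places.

Molar mass = 3(19.00) + 1(55.85) = 112.850 g/mol
Mass of Fe per mole = 1 × 55.85 = 55.850 g
% Fe = 55.850 / 112.850 × 100 = 49.49%

49.49%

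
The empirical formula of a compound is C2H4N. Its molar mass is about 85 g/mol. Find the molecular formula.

C4H8N2

Empirical-formula mass = 42.06 g/mol
n = 85 / 42.06 = 2.02 ≈ 2
Molecular formula = (C2H4N)2 = C4H8N2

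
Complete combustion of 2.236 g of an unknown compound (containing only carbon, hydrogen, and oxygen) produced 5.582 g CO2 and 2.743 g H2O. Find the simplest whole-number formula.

C5H12O

mol C = 5.582 / 44.01 = 0.1268; mass C = 0.1268 × 12.01 = 1.523 g
mol H = 2 × (2.743 / 18.02) = 0.3044; mass H = 0.3044 × 1.008 = 0.3069 g
mass O = 2.236 − (1.830) = 0.4058 g → mol O = 0.02536
Ratios (÷ 0.02536): C 5.000, H 12.002, O 1.000
→ C5H12O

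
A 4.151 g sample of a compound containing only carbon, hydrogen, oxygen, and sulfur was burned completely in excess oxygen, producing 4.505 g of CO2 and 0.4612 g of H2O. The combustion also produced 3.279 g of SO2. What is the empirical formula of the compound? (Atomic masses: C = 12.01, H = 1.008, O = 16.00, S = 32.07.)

C4H2O3S2

mol C = 4.505 / 44.01 = 0.1024; mass C = 0.1024 × 12.01 = 1.229 g
mol H = 2 × (0.4612 / 18.02) = 0.05119; mass H = 0.05119 × 1.008 = 0.05160 g
mol S = 3.279 / 64.07 = 0.05118; mass S = 1.641 g
mass O = 4.151 − (2.922) = 1.229 g → mol O = 0.07680
Ratios (÷ 0.05118): C 2.000, H 1.000, O 1.501, S 1.000
×2: C 4.00, H 2.00, O 3.00, S 2.00 → C4H2O3S2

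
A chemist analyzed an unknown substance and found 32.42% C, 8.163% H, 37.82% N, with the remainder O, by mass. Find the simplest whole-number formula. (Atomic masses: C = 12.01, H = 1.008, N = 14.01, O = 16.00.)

Assume 100 g: 32.42 g C, 8.163 g H, 37.82 g N, 21.597 g O.
C: 32.42 g ÷ 12.01 g/mol = 2.699 mol
H: 8.163 g ÷ 1.008 g/mol = 8.098 mol
N: 37.82 g ÷ 14.01 g/mol = 2.7 mol
O: 21.597 g ÷ 16.00 g/mol = 1.35 mol
Ratios (÷ 1.35): C 2.000, H 6.000, N 2.000, O 1.000
→ C2H6N2O

C2H6N2O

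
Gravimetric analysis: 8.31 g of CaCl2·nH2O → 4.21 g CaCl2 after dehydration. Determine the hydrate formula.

CaCl2·6H2O

Mass of water lost = 8.31 − 4.21 = 4.1 g → 4.1 / 18.02 = 0.2275 mol H2O
Molar mass of CaCl2 = 110.98 g/mol → mol CaCl2 = 4.21 / 110.98 = 0.03793
n = 0.2275 / 0.03793 = 6.00 ≈ 6 → CaCl2·6H2O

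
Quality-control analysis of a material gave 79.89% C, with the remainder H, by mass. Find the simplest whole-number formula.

CH3

Assume 100 g: 79.89 g C, 20.11 g H.
Moles — C: 79.89 / 12.01 = 6.652 mol; H: 20.11 / 1.008 = 19.95 mol
Divide by the smallest (6.652 mol C): C 1.000, H 2.999
≈ 1:3 → CH3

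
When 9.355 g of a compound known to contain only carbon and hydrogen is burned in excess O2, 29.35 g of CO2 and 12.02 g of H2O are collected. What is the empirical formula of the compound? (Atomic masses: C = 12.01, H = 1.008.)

mol C = 29.35 / 44.01 = 0.6669; mass C = 0.6669 × 12.01 = 8.009 g
mol H = 2 × (12.02 / 18.02) = 1.334; mass H = 1.334 × 1.008 = 1.345 g
Smallest is C at 0.6669 mol; normalising gives C 1.000, H 2.000
Ratio ≈ 1:2, so the empirical formula is CH2

CH2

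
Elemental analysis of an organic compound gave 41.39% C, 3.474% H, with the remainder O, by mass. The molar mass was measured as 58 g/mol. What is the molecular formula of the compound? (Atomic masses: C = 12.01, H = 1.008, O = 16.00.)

Assume 100 g: 41.39 g C, 3.474 g H, 55.136 g O.
Moles — C: 41.39 / 12.01 = 3.446 mol; H: 3.474 / 1.008 = 3.446 mol; O: 55.136 / 16.00 = 3.446 mol
Ratios (÷ 3.446): C 1.000, H 1.000, O 1.000
→ CHO
Empirical-formula mass = 29.02 g/mol
n = 58 / 29.02 = 2.00 ≈ 2
Molecular formula = (CHO)×2 = C2H2O2

C2H2O2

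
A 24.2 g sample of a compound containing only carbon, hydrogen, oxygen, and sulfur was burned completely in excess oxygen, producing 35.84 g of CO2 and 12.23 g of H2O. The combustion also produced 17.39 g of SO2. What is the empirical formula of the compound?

C3H5OS

mol C = 35.84 / 44.01 = 0.8144; mass C = 0.8144 × 12.01 = 9.780 g
mol H = 2 × (12.23 / 18.02) = 1.357; mass H = 1.357 × 1.008 = 1.368 g
mol S = 17.39 / 64.07 = 0.2714; mass S = 8.704 g
mass O = 24.2 − (19.85) = 4.347 g → mol O = 0.2717
Ratios (÷ 0.2714): C 3.000, H 5.001, O 1.001, S 1.000
→ C3H5OS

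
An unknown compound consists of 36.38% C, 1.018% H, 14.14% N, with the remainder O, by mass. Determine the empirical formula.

C3HNO3

Assume 100 g: 36.38 g C, 1.018 g H, 14.14 g N, 48.462 g O.
Moles — C: 36.38 / 12.01 = 3.029 mol; H: 1.018 / 1.008 = 1.01 mol; N: 14.14 / 14.01 = 1.009 mol; O: 48.462 / 16.00 = 3.029 mol
Divide by the smallest (1.009 mol N): C 3.001, H 1.001, N 1.000, O 3.001
≈ 3:1:1:3 → C3HNO3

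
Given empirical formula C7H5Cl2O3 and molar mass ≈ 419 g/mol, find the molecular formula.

Empirical-formula mass = 208.01 g/mol
n = 419 / 208.01 = 2.01 ≈ 2
Molecular formula = (C7H5Cl2O3)2 = C14H10Cl4O6

C14H10Cl4O6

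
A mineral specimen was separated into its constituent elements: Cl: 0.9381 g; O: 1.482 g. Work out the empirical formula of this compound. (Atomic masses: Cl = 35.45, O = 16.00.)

Cl2O7

Moles — Cl: 0.9381 / 35.45 = 0.02646 mol; O: 1.482 / 16.00 = 0.09262 mol
Smallest is Cl at 0.02646 mol; normalising gives Cl 1.000, O 3.500
×2: Cl 2.00, O 7.00 → Cl2O7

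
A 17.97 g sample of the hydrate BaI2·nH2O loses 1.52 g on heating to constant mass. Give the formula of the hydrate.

BaI2·2H2O

Mass of anhydrous BaI2 = 17.97 − 1.52 = 16.45 g
mol H2O = 1.52 / 18.02 = 0.08435
Molar mass of BaI2 = 391.13 g/mol → mol BaI2 = 16.45 / 391.13 = 0.04206
n = 0.08435 / 0.04206 = 2.01 ≈ 2 → BaI2·2H2O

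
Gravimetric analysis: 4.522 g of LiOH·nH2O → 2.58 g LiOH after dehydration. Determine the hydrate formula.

Mass of water lost = 4.522 − 2.58 = 1.942 g → 1.942 / 18.02 = 0.1078 mol H2O
Molar mass of LiOH = 23.95 g/mol → mol LiOH = 2.58 / 23.95 = 0.1077
n = 0.1078 / 0.1077 = 1.00 ≈ 1 → LiOH·H2O

LiOH·H2O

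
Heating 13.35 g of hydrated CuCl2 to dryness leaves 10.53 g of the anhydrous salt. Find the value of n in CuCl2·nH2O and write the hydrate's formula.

CuCl2·2H2O

Mass of water lost = 13.35 − 10.53 = 2.82 g → 2.82 / 18.02 = 0.1565 mol H2O
Molar mass of CuCl2 = 134.45 g/mol → mol CuCl2 = 10.53 / 134.45 = 0.07832
n = 0.1565 / 0.07832 = 2.00 ≈ 2 → CuCl2·2H2O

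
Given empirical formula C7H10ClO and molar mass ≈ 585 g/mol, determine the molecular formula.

Empirical-formula mass = 145.60 g/mol
n = 585 / 145.60 = 4.02 ≈ 4
Molecular formula = (C7H10ClO)4 = C28H40Cl4O4

C28H40Cl4O4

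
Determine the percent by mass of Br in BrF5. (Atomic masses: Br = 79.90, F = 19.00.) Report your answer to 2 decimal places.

Molar mass = 1(79.90) + 5(19.00) = 174.900 g/mol
Mass of Br per mole = 1 × 79.90 = 79.900 g
% Br = 79.900 / 174.900 × 100 = 45.68%

45.68%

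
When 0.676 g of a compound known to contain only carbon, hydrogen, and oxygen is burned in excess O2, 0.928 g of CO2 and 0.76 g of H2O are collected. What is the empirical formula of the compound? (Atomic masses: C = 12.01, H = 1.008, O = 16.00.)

mol C = 0.928 / 44.01 = 0.02109; mass C = 0.02109 × 12.01 = 0.2532 g
mol H = 2 × (0.76 / 18.02) = 0.08435; mass H = 0.08435 × 1.008 = 0.08503 g
mass O = 0.676 − (0.3383) = 0.3377 g → mol O = 0.02111
Smallest is C at 0.02109 mol; normalising gives C 1.000, H 4.000, O 1.001
Ratio ≈ 1:4:1, so the empirical formula is CH4O

CH4O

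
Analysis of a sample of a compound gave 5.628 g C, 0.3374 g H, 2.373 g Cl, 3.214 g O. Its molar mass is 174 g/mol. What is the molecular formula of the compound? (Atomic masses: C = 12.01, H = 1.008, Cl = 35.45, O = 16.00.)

C7H5ClO3

C: 5.628 g ÷ 12.01 g/mol = 0.4686 mol
H: 0.3374 g ÷ 1.008 g/mol = 0.3347 mol
Cl: 2.373 g ÷ 35.45 g/mol = 0.06694 mol
O: 3.214 g ÷ 16.00 g/mol = 0.2009 mol
Ratios (÷ 0.06694): C 7.001, H 5.000, Cl 1.000, O 3.001
→ C7H5ClO3
Empirical-formula mass = 172.56 g/mol
n = 174 / 172.56 = 1.01 ≈ 1
Molecular formula = empirical formula = C7H5ClO3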